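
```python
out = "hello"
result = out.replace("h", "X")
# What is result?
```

Trace:
`out = "hello"` → out = 'hello'
`result = out.replace("h", "X")` → result = 'Xello'
So result = 'Xello'

Answer: 'Xello'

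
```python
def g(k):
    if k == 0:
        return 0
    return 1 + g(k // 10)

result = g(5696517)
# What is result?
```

Count of digits of 5696517: 7

Answer: 7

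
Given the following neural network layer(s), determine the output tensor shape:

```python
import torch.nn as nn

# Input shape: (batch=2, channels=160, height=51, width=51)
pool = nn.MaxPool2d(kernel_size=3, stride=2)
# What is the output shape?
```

Input: (2, 160, 51, 51) -> Output: (2, 160, 25, 25)

Answer: (2, 160, 25, 25)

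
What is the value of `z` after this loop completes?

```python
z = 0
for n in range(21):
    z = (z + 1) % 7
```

Increment mod 7, 21 times = 0
`z` takes the values: 0 → 1 → 2 → 3 → 4 → 5 → 6 → 0 → 1 → 2 → 3 → 4 → 5 → 6 → 0 → 1 → 2 → 3 → 4 → 5 → 6 → 0

Answer: 0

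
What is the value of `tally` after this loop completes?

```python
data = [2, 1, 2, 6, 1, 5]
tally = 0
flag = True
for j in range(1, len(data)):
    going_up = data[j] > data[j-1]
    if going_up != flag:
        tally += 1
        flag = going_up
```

Count direction changes in [2, 1, 2, 6, 1, 5]
`tally` takes the values: 0 → 1 → 2 → 3 → 4

Answer: 4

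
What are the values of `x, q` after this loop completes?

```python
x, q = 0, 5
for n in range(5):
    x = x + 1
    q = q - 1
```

x goes 0→5, q goes 5→0
`x, q` takes the values: (0, 5) → (1, 5) → (1, 4) → (2, 4) → (2, 3) → (3, 3) → (3, 2) → (4, 2) → (4, 1) → (5, 1) → (5, 0)

Answer: 5, 0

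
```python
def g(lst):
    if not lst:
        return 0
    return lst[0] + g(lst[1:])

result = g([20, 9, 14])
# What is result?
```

20 + 9 + 14 + 0 = 43

Answer: 43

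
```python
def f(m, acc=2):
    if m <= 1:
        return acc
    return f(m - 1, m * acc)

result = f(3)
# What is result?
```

Accumulator trace (n, acc): (3, 2) -> (2, 6) -> (1, 12) -> return 12

Answer: 12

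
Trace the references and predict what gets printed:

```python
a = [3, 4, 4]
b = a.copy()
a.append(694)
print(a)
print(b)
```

Key concept: list.copy() creates independent copy.
Step by step:
`a = [3, 4, 4]` → a = [3, 4, 4]
`b = a.copy()` → b = [3, 4, 4]
`a.append(694)` → a = [3, 4, 4, 694]
`print(a)` → prints [3, 4, 4, 694]
`print(b)` → prints [3, 4, 4]

Answer:
[3, 4, 4, 694]
[3, 4, 4]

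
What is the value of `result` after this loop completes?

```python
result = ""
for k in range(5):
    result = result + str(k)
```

Concatenate digits 0 to 4
`result` takes the values: "" → "0" → "01" → "012" → "0123" → "01234"

Answer: "01234"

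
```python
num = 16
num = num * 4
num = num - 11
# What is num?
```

Trace:
`num = 16` → num = 16
`num = num * 4` → num = 64
`num = num - 11` → num = 53
So num = 53

Answer: 53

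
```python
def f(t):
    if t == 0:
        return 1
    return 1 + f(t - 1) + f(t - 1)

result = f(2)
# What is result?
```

f(t) = 1 + 2·f(t-1), f(0)=1. Closed form: (1+1)·2^2 - 1 = 7.

Answer: 7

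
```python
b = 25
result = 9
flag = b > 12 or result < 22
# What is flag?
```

Trace:
`b = 25` → b = 25
`result = 9` → result = 9
`flag = b > 12 or result < 22` → flag = True
So flag = True

Answer: True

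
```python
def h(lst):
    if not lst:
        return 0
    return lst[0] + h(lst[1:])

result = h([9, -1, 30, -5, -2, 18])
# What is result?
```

9 + (-1) + 30 + (-5) + (-2) + 18 + 0 = 49

Answer: 49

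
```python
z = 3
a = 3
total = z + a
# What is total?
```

Trace:
`z = 3` → z = 3
`a = 3` → a = 3
`total = z + a` → total = 6
So total = 6

Answer: 6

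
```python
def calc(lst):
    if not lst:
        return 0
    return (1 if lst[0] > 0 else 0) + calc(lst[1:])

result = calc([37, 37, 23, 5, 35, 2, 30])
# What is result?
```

Count of positive elements in [37, 37, 23, 5, 35, 2, 30] = 7

Answer: 7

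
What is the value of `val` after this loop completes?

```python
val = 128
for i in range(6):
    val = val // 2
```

Halve 6 times: 128 // 2^6 = 2
`val` takes the values: 128 → 64 → 32 → 16 → 8 → 4 → 2

Answer: 2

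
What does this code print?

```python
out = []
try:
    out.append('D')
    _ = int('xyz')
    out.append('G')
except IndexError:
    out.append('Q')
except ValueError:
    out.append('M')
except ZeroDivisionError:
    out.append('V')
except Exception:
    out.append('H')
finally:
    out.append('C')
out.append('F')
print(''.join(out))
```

Execution trace: 'D' (try body) → 'M' (except ValueError) → 'C' (finally) → 'F' (after the try/except). Output: DMCF

Answer: DMCF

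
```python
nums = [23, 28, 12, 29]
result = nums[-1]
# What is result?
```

Trace:
`nums = [23, 28, 12, 29]` → nums = [23, 28, 12, 29]
`result = nums[-1]` → result = 29
So result = 29

Answer: 29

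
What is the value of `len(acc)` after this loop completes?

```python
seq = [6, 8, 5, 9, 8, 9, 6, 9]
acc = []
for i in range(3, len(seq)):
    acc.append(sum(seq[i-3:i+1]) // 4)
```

Number of 4-element averages
`acc` takes the values: [] → [7] → [7, 7] → [7, 7, 7] → [7, 7, 7, 8] → [7, 7, 7, 8, 8]
So `len(acc)` = 5

Answer: 5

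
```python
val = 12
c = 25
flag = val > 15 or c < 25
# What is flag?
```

Trace:
`val = 12` → val = 12
`c = 25` → c = 25
`flag = val > 15 or c < 25` → flag = False
So flag = False

Answer: False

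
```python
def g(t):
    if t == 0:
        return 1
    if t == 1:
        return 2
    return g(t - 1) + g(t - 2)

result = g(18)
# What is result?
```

Build up from base cases: g(0)=1, g(1)=2, g(2)=3, g(3)=5, g(4)=8, g(5)=13, g(6)=21, ..., g(18)=6765

Answer: 6765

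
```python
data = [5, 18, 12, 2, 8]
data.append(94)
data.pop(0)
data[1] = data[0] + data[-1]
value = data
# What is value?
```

Trace:
`data = [5, 18, 12, 2, 8]` → data = [5, 18, 12, 2, 8]
`data.append(94)` → data = [5, 18, 12, 2, 8, 94]
`data.pop(0)` → data = [18, 12, 2, 8, 94]
`data[1] = data[0] + data[-1]` → data = [18, 112, 2, 8, 94]
`value = data` → value = [18, 112, 2, 8, 94]
So value = [18, 112, 2, 8, 94]

Answer: [18, 112, 2, 8, 94]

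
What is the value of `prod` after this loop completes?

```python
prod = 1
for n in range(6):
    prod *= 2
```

2^6 = 64
`prod` takes the values: 1 → 2 → 4 → 8 → 16 → 32 → 64

Answer: 64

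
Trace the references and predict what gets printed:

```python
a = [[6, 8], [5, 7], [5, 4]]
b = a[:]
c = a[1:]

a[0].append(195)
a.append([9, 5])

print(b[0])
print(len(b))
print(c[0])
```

Key concept: slice with nested mutation.
Step by step:
`a = [[6, 8], [5, 7], [5, 4]]` → a = [[6, 8], [5, 7], [5, 4]]
`b = a[:]` → b = [[6, 8], [5, 7], [5, 4]]
`c = a[1:]` → c = [[5, 7], [5, 4]]
`a[0].append(195)` → a = [[6, 8, 195], [5, 7], [5, 4]]; b = [[6, 8, 195], [5, 7], [5, 4]]
`a.append([9, 5])` → a = [[6, 8, 195], [5, 7], [5, 4], [9, 5]]
`print(b[0])` → prints [6, 8, 195]
`print(len(b))` → prints 3
`print(c[0])` → prints [5, 7]

Answer:
[6, 8, 195]
3
[5, 7]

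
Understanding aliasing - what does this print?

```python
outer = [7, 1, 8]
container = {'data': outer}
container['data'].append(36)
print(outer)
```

Key concept: dict holds reference to list.
Step by step:
`outer = [7, 1, 8]` → outer = [7, 1, 8]
`container = {'data': outer}` → container = {'data': [7, 1, 8]}
`container['data'].append(36)` → outer = [7, 1, 8, 36]; container = {'data': [7, 1, 8, 36]}
`print(outer)` → prints [7, 1, 8, 36]

Answer: [7, 1, 8, 36]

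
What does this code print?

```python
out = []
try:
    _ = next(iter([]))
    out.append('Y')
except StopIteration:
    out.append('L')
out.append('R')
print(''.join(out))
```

Execution trace: 'L' (except StopIteration) → 'R' (after the try/except). Output: LR

Answer: LR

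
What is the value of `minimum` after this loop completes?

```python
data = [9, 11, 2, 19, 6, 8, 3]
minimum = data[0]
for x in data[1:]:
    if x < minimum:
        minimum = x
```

Minimum of [9, 11, 2, 19, 6, 8, 3]
`minimum` takes the values: 9 → 2

Answer: 2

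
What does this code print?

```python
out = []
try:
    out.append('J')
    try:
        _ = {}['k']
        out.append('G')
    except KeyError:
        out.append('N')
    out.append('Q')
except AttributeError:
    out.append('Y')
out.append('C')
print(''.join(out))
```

Execution trace: 'J' (try body) → 'N' (inner except KeyError) → 'Q' (try body, no exception) → 'C' (after the try/except). Output: JNQC

Answer: JNQC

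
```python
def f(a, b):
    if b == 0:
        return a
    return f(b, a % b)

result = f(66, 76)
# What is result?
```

f(66, 76) -> f(76, 66) -> f(66, 10) -> f(10, 6) -> f(6, 4) -> f(4, 2) -> f(2, 0) -> 2

Answer: 2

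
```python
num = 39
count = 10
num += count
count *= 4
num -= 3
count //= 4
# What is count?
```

Trace:
`num = 39` → num = 39
`count = 10` → count = 10
`num += count` → num = 49
`count *= 4` → count = 40
`num -= 3` → num = 46
`count //= 4` → count = 10
So count = 10

Answer: 10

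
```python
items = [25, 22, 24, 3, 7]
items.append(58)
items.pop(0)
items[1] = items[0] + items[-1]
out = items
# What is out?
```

Trace:
`items = [25, 22, 24, 3, 7]` → items = [25, 22, 24, 3, 7]
`items.append(58)` → items = [25, 22, 24, 3, 7, 58]
`items.pop(0)` → items = [22, 24, 3, 7, 58]
`items[1] = items[0] + items[-1]` → items = [22, 80, 3, 7, 58]
`out = items` → out = [22, 80, 3, 7, 58]
So out = [22, 80, 3, 7, 58]

Answer: [22, 80, 3, 7, 58]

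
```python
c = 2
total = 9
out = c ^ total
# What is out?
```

Trace:
`c = 2` → c = 2
`total = 9` → total = 9
`out = c ^ total` → out = 11
So out = 11

Answer: 11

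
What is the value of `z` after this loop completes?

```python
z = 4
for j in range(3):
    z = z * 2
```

Multiply by 2, 3 times: 4 * 2^3 = 32
`z` takes the values: 4 → 8 → 16 → 32

Answer: 32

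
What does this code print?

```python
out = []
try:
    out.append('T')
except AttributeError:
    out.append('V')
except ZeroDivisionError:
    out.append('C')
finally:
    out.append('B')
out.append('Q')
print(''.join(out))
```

Execution trace: 'T' (try body, no exception) → 'B' (finally) → 'Q' (after the try/except). Output: TBQ

Answer: TBQ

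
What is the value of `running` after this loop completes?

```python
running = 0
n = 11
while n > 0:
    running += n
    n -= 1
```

Sum 11 down to 1
`running` takes the values: 0 → 11 → 21 → 30 → 38 → 45 → 51 → 56 → 60 → 63 → 65 → 66

Answer: 66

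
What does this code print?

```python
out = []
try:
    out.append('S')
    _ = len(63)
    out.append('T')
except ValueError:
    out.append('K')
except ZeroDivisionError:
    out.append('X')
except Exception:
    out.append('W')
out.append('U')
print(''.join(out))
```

Execution trace: 'S' (try body) → 'W' (except Exception) → 'U' (after the try/except). Output: SWU

Answer: SWU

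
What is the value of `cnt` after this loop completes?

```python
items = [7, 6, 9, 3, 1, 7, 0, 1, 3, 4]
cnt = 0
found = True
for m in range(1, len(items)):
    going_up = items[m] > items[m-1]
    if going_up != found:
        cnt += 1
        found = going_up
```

Count direction changes in [7, 6, 9, 3, 1, 7, 0, 1, 3, 4]
`cnt` takes the values: 0 → 1 → 2 → 3 → 4 → 5 → 6

Answer: 6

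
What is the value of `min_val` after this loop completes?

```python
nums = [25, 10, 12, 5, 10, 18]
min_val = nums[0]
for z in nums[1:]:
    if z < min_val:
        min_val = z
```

Minimum of [25, 10, 12, 5, 10, 18]
`min_val` takes the values: 25 → 10 → 5

Answer: 5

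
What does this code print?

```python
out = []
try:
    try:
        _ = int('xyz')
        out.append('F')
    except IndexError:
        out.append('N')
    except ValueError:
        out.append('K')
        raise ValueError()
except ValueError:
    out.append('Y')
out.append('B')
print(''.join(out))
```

Execution trace: 'K' (except ValueError) → 'Y' (outer except ValueError) → 'B' (after the try/except). Output: KYB

Answer: KYB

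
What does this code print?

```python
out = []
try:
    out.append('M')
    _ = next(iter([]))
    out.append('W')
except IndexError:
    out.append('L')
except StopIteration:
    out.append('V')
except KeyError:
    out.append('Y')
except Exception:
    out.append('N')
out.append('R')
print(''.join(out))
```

Execution trace: 'M' (try body) → 'V' (except StopIteration) → 'R' (after the try/except). Output: MVR

Answer: MVR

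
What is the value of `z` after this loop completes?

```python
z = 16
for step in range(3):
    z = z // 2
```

Halve 3 times: 16 // 2^3 = 2
`z` takes the values: 16 → 8 → 4 → 2

Answer: 2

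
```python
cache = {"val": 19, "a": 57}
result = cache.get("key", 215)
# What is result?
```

Trace:
`cache = {"val": 19, "a": 57}` → cache = {'val': 19, 'a': 57}
`result = cache.get("key", 215)` → result = 215
So result = 215

Answer: 215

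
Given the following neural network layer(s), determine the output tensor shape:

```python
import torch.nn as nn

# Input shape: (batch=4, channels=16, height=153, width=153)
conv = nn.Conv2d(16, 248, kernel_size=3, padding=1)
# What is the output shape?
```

Input: (4, 16, 153, 153) -> Output: (4, 248, 153, 153)

Answer: (4, 248, 153, 153)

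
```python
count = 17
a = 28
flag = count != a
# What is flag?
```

Trace:
`count = 17` → count = 17
`a = 28` → a = 28
`flag = count != a` → flag = True
So flag = True

Answer: True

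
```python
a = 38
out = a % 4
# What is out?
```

Trace:
`a = 38` → a = 38
`out = a % 4` → out = 2
So out = 2

Answer: 2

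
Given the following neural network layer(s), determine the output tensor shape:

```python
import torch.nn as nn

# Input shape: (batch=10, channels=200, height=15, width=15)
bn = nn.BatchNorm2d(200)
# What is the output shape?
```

Input: (10, 200, 15, 15) -> Output: (10, 200, 15, 15)

Answer: (10, 200, 15, 15)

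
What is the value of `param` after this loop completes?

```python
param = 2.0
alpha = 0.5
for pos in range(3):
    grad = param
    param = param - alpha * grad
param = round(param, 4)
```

Gradient descent: w = 2.0 * (1 - 0.5)^3
`param` takes the values: 2.0 → 1.0 → 0.5 → 0.25

Answer: 0.25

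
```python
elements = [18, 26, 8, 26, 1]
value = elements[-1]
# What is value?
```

Trace:
`elements = [18, 26, 8, 26, 1]` → elements = [18, 26, 8, 26, 1]
`value = elements[-1]` → value = 1
So value = 1

Answer: 1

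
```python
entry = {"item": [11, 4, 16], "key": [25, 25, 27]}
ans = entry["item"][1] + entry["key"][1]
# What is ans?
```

Trace:
`entry = {"item": [11, 4, 16], "key": [25, 25, 27]}` → entry = {'item': [11, 4, 16], 'key': [25, 25, 27]}
`ans = entry["item"][1] + entry["key"][1]` → ans = 29
So ans = 29

Answer: 29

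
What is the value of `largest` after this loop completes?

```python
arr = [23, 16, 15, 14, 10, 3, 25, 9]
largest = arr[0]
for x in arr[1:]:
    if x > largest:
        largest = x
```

Maximum of [23, 16, 15, 14, 10, 3, 25, 9]
`largest` takes the values: 23 → 25

Answer: 25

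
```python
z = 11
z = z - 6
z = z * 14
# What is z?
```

Trace:
`z = 11` → z = 11
`z = z - 6` → z = 5
`z = z * 14` → z = 70
So z = 70

Answer: 70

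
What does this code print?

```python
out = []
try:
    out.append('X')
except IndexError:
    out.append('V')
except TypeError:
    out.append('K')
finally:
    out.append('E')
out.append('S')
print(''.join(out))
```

Execution trace: 'X' (try body, no exception) → 'E' (finally) → 'S' (after the try/except). Output: XES

Answer: XES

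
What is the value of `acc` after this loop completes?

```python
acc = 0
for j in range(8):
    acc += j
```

Sum of 0 to 7 = 28
`acc` takes the values: 0 → 1 → 3 → 6 → 10 → 15 → 21 → 28

Answer: 28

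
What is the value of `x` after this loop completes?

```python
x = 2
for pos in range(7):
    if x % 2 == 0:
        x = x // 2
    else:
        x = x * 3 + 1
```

Collatz-style transformation from 2
`x` takes the values: 2 → 1 → 4 → 2 → 1 → 4 → 2 → 1

Answer: 1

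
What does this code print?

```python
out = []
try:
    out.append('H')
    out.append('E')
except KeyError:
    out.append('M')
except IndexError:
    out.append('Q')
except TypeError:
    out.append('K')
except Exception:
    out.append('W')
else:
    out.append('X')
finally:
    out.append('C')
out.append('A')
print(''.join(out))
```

Execution trace: 'H' (try body) → 'E' (try body, no exception) → 'X' (else) → 'C' (finally) → 'A' (after the try/except). Output: HEXCA

Answer: HEXCA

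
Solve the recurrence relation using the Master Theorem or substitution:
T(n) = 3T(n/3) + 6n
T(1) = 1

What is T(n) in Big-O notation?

By Master Theorem: a=3, b=3, f(n)=6n. Since log_3(3) = 1 and f(n) = Θ(n^1), Case 2 applies. T(n) = O(n log n).

Answer: O(n log n)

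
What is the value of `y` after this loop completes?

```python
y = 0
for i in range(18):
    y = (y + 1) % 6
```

Increment mod 6, 18 times = 0
`y` takes the values: 0 → 1 → 2 → 3 → 4 → 5 → 0 → 1 → 2 → 3 → 4 → 5 → 0 → 1 → 2 → 3 → 4 → 5 → 0

Answer: 0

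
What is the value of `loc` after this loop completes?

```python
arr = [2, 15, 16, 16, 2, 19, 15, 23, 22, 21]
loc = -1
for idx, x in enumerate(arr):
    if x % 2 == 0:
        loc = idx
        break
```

First even number index in [2, 15, 16, 16, 2, 19, 15, 23, 22, 21]
`loc` takes the values: -1 → 0

Answer: 0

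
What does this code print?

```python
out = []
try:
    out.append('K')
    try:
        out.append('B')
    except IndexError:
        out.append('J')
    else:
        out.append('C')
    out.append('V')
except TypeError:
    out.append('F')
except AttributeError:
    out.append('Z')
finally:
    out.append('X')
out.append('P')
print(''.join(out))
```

Execution trace: 'K' (try body) → 'B' (inner try body, no exception) → 'C' (inner else) → 'V' (try body, no exception) → 'X' (finally) → 'P' (after the try/except). Output: KBCVXP

Answer: KBCVXP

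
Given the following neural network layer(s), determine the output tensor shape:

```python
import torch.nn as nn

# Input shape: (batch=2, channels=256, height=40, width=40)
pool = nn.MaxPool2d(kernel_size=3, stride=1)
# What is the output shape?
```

Input: (2, 256, 40, 40) -> Output: (2, 256, 38, 38)

Answer: (2, 256, 38, 38)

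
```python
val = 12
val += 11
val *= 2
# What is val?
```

Trace:
`val = 12` → val = 12
`val += 11` → val = 23
`val *= 2` → val = 46
So val = 46

Answer: 46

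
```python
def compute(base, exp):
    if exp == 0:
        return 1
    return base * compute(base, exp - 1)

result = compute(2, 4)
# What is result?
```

compute(2, 4) = 2 * 2 * 2 * 2 = 16

Answer: 16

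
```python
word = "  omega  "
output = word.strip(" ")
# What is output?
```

Trace:
`word = "  omega  "` → word = '  omega  '
`output = word.strip(" ")` → output = 'omega'
So output = 'omega'

Answer: 'omega'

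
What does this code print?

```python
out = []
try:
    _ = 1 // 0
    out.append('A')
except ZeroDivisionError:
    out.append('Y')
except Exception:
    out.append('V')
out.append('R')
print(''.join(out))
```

Execution trace: 'Y' (except ZeroDivisionError) → 'R' (after the try/except). Output: YR

Answer: YR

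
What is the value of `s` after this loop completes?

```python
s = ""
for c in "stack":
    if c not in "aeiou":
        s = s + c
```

Remove vowels from 'stack'
`s` takes the values: "" → "s" → "st" → "stc" → "stck"

Answer: "stck"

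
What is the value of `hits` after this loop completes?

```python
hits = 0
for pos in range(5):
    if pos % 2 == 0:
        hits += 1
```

Count numbers divisible by 2 in range(5)
`hits` takes the values: 0 → 1 → 2 → 3

Answer: 3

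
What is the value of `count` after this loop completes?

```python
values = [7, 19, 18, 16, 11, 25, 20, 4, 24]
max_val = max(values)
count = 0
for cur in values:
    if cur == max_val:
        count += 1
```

Count of max value 25 in [7, 19, 18, 16, 11, 25, 20, 4, 24]
`count` takes the values: 0 → 1

Answer: 1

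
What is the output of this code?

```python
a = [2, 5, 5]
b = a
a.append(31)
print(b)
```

Key concept: basic list aliasing.
Step by step:
`a = [2, 5, 5]` → a = [2, 5, 5]
`b = a` → b = [2, 5, 5] (same object as a)
`a.append(31)` → a = [2, 5, 5, 31] (same object as b); b = [2, 5, 5, 31] (same object as a)
`print(b)` → prints [2, 5, 5, 31]

Answer: [2, 5, 5, 31]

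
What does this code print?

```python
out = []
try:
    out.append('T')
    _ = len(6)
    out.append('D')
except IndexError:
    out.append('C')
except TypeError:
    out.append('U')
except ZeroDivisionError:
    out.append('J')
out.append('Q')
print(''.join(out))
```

Execution trace: 'T' (try body) → 'U' (except TypeError) → 'Q' (after the try/except). Output: TUQ

Answer: TUQ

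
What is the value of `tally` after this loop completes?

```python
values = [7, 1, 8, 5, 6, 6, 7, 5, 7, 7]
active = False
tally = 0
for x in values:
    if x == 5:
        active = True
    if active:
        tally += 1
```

Count elements after first 5 in [7, 1, 8, 5, 6, 6, 7, 5, 7, 7]
`tally` takes the values: 0 → 1 → 2 → 3 → 4 → 5 → 6 → 7

Answer: 7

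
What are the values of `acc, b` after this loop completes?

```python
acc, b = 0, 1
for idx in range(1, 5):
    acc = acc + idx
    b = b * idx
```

Sum and factorial of 1 to 4
`acc, b` takes the values: (0, 1) → (1, 1) → (3, 1) → (3, 2) → (6, 2) → (6, 6) → (10, 6) → (10, 24)

Answer: 10, 24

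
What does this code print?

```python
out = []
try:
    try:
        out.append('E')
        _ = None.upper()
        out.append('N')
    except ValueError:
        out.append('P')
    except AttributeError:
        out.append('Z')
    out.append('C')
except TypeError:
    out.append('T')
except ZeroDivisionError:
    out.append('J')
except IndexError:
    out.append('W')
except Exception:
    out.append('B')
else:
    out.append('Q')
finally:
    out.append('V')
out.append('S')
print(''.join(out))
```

Execution trace: 'E' (inner try body) → 'Z' (inner except AttributeError) → 'C' (try body, no exception) → 'Q' (else) → 'V' (finally) → 'S' (after the try/except). Output: EZCQVS

Answer: EZCQVS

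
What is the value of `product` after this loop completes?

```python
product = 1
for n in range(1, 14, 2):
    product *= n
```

Product of 1, 3, 5, ... up to 13
`product` takes the values: 1 → 3 → 15 → 105 → 945 → 10395 → 135135

Answer: 135135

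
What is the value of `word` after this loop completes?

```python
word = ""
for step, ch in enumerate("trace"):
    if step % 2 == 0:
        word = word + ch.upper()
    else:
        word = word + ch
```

Uppercase even positions in 'trace'
`word` takes the values: "" → "T" → "Tr" → "TrA" → "TrAc" → "TrAcE"

Answer: "TrAcE"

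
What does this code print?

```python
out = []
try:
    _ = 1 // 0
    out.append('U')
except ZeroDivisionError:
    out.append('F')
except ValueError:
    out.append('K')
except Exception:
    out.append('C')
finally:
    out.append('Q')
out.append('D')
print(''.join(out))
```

Execution trace: 'F' (except ZeroDivisionError) → 'Q' (finally) → 'D' (after the try/except). Output: FQD

Answer: FQD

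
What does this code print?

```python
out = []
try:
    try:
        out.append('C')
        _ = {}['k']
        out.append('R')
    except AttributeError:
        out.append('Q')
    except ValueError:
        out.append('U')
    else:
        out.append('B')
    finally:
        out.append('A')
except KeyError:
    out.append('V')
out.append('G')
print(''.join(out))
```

Execution trace: 'C' (try body) → 'A' (finally) → 'V' (outer except KeyError) → 'G' (after the try/except). Output: CAVG

Answer: CAVG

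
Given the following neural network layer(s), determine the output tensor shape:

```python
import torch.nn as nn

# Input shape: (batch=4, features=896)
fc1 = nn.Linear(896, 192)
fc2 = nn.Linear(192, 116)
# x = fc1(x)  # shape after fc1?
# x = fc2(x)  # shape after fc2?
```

Input: (4, 896) -> after fc1: (4, 192) -> Output: (4, 116)

Answer: (4, 116)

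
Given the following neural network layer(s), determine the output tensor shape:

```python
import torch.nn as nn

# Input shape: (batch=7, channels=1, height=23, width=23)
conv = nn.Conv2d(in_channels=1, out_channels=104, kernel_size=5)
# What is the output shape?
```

Input: (7, 1, 23, 23) -> Output: (7, 104, 19, 19)

Answer: (7, 104, 19, 19)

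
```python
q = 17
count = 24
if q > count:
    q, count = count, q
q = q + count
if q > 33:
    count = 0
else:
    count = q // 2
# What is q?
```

Trace:
`q = 17` → q = 17
`count = 24` → count = 24
`if q > count: ...` → q > count is False → no variable changes
`q = q + count` → q = 41
`if q > 33: ...` → q > 33 is True → count = 0
So q = 41

Answer: 41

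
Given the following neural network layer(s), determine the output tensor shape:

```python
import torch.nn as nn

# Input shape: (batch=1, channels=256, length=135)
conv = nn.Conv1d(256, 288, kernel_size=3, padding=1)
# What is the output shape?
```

Input: (1, 256, 135) -> Output: (1, 288, 135)

Answer: (1, 288, 135)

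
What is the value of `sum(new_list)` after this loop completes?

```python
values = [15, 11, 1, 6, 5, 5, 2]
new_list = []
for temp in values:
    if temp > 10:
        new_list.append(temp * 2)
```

Sum of doubled values > 10
`new_list` takes the values: [] → [30] → [30, 22]
So `sum(new_list)` = 52

Answer: 52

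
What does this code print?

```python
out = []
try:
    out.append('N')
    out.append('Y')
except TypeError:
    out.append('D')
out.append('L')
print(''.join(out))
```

Execution trace: 'N' (try body) → 'Y' (try body, no exception) → 'L' (after the try/except). Output: NYL

Answer: NYL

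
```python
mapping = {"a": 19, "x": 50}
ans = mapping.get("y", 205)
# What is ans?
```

Trace:
`mapping = {"a": 19, "x": 50}` → mapping = {'a': 19, 'x': 50}
`ans = mapping.get("y", 205)` → ans = 205
So ans = 205

Answer: 205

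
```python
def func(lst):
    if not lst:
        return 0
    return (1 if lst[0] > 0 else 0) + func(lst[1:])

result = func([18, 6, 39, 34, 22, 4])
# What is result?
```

Count of positive elements in [18, 6, 39, 34, 22, 4] = 6

Answer: 6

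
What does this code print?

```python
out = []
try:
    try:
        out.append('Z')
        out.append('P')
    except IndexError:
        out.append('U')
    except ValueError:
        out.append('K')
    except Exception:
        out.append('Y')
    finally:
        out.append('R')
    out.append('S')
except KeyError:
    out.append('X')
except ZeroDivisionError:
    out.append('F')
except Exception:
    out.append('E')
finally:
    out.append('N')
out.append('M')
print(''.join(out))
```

Execution trace: 'Z' (inner try body) → 'P' (inner try body, no exception) → 'R' (inner finally) → 'S' (try body, no exception) → 'N' (finally) → 'M' (after the try/except). Output: ZPRSNM

Answer: ZPRSNM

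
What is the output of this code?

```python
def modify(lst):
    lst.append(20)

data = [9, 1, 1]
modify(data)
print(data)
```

Key concept: function modifies passed list.
Step by step:
`data = [9, 1, 1]` → data = [9, 1, 1]
`modify(data)` → data = [9, 1, 1, 20]
`print(data)` → prints [9, 1, 1, 20]

Answer: [9, 1, 1, 20]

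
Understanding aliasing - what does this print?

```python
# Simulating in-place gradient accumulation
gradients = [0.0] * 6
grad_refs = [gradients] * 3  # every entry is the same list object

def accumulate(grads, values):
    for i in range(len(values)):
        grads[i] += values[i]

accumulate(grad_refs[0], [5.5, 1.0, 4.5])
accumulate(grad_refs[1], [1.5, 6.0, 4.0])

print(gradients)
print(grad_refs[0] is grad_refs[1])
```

Key concept: gradient accumulation aliasing.
Step by step:
`gradients = [0.0] * 6` → gradients = [0.0, 0.0, 0.0, 0.0, 0.0, 0.0]
`grad_refs = [gradients] * 3` → grad_refs = [[0.0, 0.0, 0.0, 0.0, 0.0, 0.0], [0.0, 0.0, 0.0, 0.0, 0.0, 0.0], [0.0, 0.0, 0.0, 0.0, 0.0, 0.0]]
`accumulate(grad_refs[0], [5.5, 1.0, 4.5])` → gradients = [5.5, 1.0, 4.5, 0.0, 0.0, 0.0]; grad_refs = [[5.5, 1.0, 4.5, 0.0, 0.0, 0.0], [5.5, 1.0, 4.5, 0.0, 0.0, 0.0], [5.5, 1.0, 4.5, 0.0, 0.0, 0.0]]
`accumulate(grad_refs[1], [1.5, 6.0, 4.0])` → gradients = [7.0, 7.0, 8.5, 0.0, 0.0, 0.0]; grad_refs = [[7.0, 7.0, 8.5, 0.0, 0.0, 0.0], [7.0, 7.0, 8.5, 0.0, 0.0, 0.0], [7.0, 7.0, 8.5, 0.0, 0.0, 0.0]]
`print(gradients)` → prints [7.0, 7.0, 8.5, 0.0, 0.0, 0.0]
`print(grad_refs[0] is grad_refs[1])` → prints True

Answer:
[7.0, 7.0, 8.5, 0.0, 0.0, 0.0]
True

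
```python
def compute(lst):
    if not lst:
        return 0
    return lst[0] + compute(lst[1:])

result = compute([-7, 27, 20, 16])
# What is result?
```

(-7) + 27 + 20 + 16 + 0 = 56

Answer: 56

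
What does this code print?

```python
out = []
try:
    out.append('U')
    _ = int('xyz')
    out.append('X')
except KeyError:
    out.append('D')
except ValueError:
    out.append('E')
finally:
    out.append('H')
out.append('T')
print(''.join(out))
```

Execution trace: 'U' (try body) → 'E' (except ValueError) → 'H' (finally) → 'T' (after the try/except). Output: UEHT

Answer: UEHT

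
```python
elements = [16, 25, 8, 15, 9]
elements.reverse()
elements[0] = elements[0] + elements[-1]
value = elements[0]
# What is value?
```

Trace:
`elements = [16, 25, 8, 15, 9]` → elements = [16, 25, 8, 15, 9]
`elements.reverse()` → elements = [9, 15, 8, 25, 16]
`elements[0] = elements[0] + elements[-1]` → elements = [25, 15, 8, 25, 16]
`value = elements[0]` → value = 25
So value = 25

Answer: 25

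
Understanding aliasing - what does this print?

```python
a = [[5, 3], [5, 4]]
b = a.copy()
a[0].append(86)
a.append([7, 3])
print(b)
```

Key concept: shallow copy with nested lists.
Step by step:
`a = [[5, 3], [5, 4]]` → a = [[5, 3], [5, 4]]
`b = a.copy()` → b = [[5, 3], [5, 4]]
`a[0].append(86)` → a = [[5, 3, 86], [5, 4]]; b = [[5, 3, 86], [5, 4]]
`a.append([7, 3])` → a = [[5, 3, 86], [5, 4], [7, 3]]
`print(b)` → prints [[5, 3, 86], [5, 4]]

Answer: [[5, 3, 86], [5, 4]]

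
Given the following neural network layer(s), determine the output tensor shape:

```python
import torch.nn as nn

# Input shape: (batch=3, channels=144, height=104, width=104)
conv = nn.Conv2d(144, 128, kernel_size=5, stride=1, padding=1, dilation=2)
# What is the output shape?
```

Input: (3, 144, 104, 104) -> Output: (3, 128, 98, 98)

Answer: (3, 128, 98, 98)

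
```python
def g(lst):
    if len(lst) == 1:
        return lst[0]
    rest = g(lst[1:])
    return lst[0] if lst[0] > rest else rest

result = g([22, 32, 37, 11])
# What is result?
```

Recursive max over [22, 32, 37, 11] = 37

Answer: 37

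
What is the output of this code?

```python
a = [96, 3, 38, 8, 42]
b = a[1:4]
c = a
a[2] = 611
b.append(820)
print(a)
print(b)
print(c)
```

Key concept: slice vs alias.
Step by step:
`a = [96, 3, 38, 8, 42]` → a = [96, 3, 38, 8, 42]
`b = a[1:4]` → b = [3, 38, 8]
`c = a` → c = [96, 3, 38, 8, 42] (same object as a)
`a[2] = 611` → a = [96, 3, 611, 8, 42] (same object as c); c = [96, 3, 611, 8, 42] (same object as a)
`b.append(820)` → b = [3, 38, 8, 820]
`print(a)` → prints [96, 3, 611, 8, 42]
`print(b)` → prints [3, 38, 8, 820]
`print(c)` → prints [96, 3, 611, 8, 42]

Answer:
[96, 3, 611, 8, 42]
[3, 38, 8, 820]
[96, 3, 611, 8, 42]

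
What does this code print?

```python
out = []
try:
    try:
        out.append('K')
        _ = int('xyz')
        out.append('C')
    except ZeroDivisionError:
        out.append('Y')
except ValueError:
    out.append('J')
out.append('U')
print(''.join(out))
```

Execution trace: 'K' (try body) → 'J' (outer except ValueError) → 'U' (after the try/except). Output: KJU

Answer: KJU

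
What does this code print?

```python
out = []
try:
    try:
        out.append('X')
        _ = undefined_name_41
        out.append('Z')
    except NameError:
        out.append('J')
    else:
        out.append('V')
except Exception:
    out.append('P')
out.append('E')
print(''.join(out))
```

Execution trace: 'X' (inner try body) → 'J' (inner except NameError) → 'E' (after the try/except). Output: XJE

Answer: XJE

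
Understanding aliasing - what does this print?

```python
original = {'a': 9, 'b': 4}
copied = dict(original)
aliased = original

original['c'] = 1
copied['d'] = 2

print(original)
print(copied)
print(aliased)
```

Key concept: dict() creates copy, assignment creates alias.
Step by step:
`original = {'a': 9, 'b': 4}` → original = {'a': 9, 'b': 4}
`copied = dict(original)` → copied = {'a': 9, 'b': 4}
`aliased = original` → aliased = {'a': 9, 'b': 4} (same object as original)
`original['c'] = 1` → original = {'a': 9, 'b': 4, 'c': 1} (same object as aliased); aliased = {'a': 9, 'b': 4, 'c': 1} (same object as original)
`copied['d'] = 2` → copied = {'a': 9, 'b': 4, 'd': 2}
`print(original)` → prints {'a': 9, 'b': 4, 'c': 1}
`print(copied)` → prints {'a': 9, 'b': 4, 'd': 2}
`print(aliased)` → prints {'a': 9, 'b': 4, 'c': 1}

Answer:
{'a': 9, 'b': 4, 'c': 1}
{'a': 9, 'b': 4, 'd': 2}
{'a': 9, 'b': 4, 'c': 1}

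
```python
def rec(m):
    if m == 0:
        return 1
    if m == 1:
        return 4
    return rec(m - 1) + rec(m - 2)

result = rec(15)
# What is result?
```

Build up from base cases: rec(0)=1, rec(1)=4, rec(2)=5, rec(3)=9, rec(4)=14, rec(5)=23, rec(6)=37, ..., rec(15)=2817

Answer: 2817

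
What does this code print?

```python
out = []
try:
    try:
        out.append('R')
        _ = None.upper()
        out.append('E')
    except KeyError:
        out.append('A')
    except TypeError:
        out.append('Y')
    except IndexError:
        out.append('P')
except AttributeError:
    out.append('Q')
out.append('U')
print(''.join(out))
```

Execution trace: 'R' (try body) → 'Q' (outer except AttributeError) → 'U' (after the try/except). Output: RQU

Answer: RQU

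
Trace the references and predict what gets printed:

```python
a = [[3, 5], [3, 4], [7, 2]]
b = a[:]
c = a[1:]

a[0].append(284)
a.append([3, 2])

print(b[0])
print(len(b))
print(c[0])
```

Key concept: slice with nested mutation.
Step by step:
`a = [[3, 5], [3, 4], [7, 2]]` → a = [[3, 5], [3, 4], [7, 2]]
`b = a[:]` → b = [[3, 5], [3, 4], [7, 2]]
`c = a[1:]` → c = [[3, 4], [7, 2]]
`a[0].append(284)` → a = [[3, 5, 284], [3, 4], [7, 2]]; b = [[3, 5, 284], [3, 4], [7, 2]]
`a.append([3, 2])` → a = [[3, 5, 284], [3, 4], [7, 2], [3, 2]]
`print(b[0])` → prints [3, 5, 284]
`print(len(b))` → prints 3
`print(c[0])` → prints [3, 4]

Answer:
[3, 5, 284]
3
[3, 4]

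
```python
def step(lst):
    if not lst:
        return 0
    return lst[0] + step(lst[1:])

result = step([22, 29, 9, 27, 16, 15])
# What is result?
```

22 + 29 + 9 + 27 + 16 + 15 + 0 = 118

Answer: 118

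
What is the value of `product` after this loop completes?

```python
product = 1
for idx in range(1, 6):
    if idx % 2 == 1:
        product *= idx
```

Product of odd numbers 1 to 5
`product` takes the values: 1 → 3 → 15

Answer: 15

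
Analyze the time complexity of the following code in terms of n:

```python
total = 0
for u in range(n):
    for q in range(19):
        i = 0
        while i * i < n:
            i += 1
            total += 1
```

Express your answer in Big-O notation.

Each loop level contributes: n × 1 × √n. Multiplying the contributions gives O(n√n).

Answer: O(n√n)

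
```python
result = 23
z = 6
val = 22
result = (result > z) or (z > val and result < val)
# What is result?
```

Trace:
`result = 23` → result = 23
`z = 6` → z = 6
`val = 22` → val = 22
`result = (result > z) or (z > val and result < val)` → result = True
So result = True

Answer: True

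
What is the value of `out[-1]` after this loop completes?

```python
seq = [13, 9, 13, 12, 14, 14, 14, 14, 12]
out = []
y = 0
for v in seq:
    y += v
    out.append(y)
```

Cumulative sum ends at 115
`out` takes the values: [] → [13] → [13, 22] → [13, 22, 35] → [13, 22, 35, 47] → [13, 22, 35, 47, 61] → [13, 22, 35, 47, 61, 75] → [13, 22, 35, 47, 61, 75, 89] → [13, 22, 35, 47, 61, 75, 89, 103] → [13, 22, 35, 47, 61, 75, 89, 103, 115]
So `out[-1]` = 115

Answer: 115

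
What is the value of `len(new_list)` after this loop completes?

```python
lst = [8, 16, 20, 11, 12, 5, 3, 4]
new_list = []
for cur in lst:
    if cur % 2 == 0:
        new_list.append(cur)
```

Count even numbers in [8, 16, 20, 11, 12, 5, 3, 4]
`new_list` takes the values: [] → [8] → [8, 16] → [8, 16, 20] → [8, 16, 20, 12] → [8, 16, 20, 12, 4]
So `len(new_list)` = 5

Answer: 5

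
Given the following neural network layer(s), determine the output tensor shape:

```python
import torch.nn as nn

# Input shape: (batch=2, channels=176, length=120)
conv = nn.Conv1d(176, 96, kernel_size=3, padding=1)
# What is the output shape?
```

Input: (2, 176, 120) -> Output: (2, 96, 120)

Answer: (2, 96, 120)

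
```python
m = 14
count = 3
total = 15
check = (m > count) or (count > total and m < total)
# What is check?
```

Trace:
`m = 14` → m = 14
`count = 3` → count = 3
`total = 15` → total = 15
`check = (m > count) or (count > total and m < total)` → check = True
So check = True

Answer: True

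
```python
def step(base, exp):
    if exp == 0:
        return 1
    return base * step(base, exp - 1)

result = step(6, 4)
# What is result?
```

step(6, 4) = 6 * 6 * 6 * 6 = 1296

Answer: 1296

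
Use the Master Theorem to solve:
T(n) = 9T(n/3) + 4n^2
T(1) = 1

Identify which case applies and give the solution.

a=9, b=3, f(n)=4n^2. log_3(9) = 2. Since c=2 = 2, Case 2 applies: T(n) = Θ(n^log_b(a) · log n) = O(n^2 log n).

Answer: O(n^2 log n) - Case 2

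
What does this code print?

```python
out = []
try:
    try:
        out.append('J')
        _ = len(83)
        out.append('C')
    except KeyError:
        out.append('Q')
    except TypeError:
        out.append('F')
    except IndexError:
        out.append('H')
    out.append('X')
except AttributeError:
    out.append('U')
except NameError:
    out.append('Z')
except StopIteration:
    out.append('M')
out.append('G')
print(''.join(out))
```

Execution trace: 'J' (inner try body) → 'F' (inner except TypeError) → 'X' (try body, no exception) → 'G' (after the try/except). Output: JFXG

Answer: JFXG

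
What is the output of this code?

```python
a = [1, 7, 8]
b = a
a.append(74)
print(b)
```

Key concept: basic list aliasing.
Step by step:
`a = [1, 7, 8]` → a = [1, 7, 8]
`b = a` → b = [1, 7, 8] (same object as a)
`a.append(74)` → a = [1, 7, 8, 74] (same object as b); b = [1, 7, 8, 74] (same object as a)
`print(b)` → prints [1, 7, 8, 74]

Answer: [1, 7, 8, 74]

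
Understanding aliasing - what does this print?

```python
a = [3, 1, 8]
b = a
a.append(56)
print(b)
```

Key concept: basic list aliasing.
Step by step:
`a = [3, 1, 8]` → a = [3, 1, 8]
`b = a` → b = [3, 1, 8] (same object as a)
`a.append(56)` → a = [3, 1, 8, 56] (same object as b); b = [3, 1, 8, 56] (same object as a)
`print(b)` → prints [3, 1, 8, 56]

Answer: [3, 1, 8, 56]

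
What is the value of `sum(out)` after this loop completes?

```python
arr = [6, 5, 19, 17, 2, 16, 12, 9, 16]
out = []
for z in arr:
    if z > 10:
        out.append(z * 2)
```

Sum of doubled values > 10
`out` takes the values: [] → [38] → [38, 34] → [38, 34, 32] → [38, 34, 32, 24] → [38, 34, 32, 24, 32]
So `sum(out)` = 160

Answer: 160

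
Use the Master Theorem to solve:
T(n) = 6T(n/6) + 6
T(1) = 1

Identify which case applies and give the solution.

a=6, b=6, f(n)=6. log_6(6) = 1. Since c=0 < 1, Case 1 applies: T(n) = Θ(n^log_b(a)) = O(n).

Answer: O(n) - Case 1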